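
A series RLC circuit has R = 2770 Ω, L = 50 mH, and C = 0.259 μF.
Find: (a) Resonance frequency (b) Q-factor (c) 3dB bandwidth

Step 1 — Resonance: ω₀ = 1/√(LC) = 1/√(0.05·2.59e-07) = 8787 rad/s.
Step 2 — f₀ = ω₀/(2π) = 1399 Hz.
Step 3 — Series Q: Q = ω₀L/R = 8787·0.05/2770 = 0.1586.
Step 4 — Bandwidth: Δω = ω₀/Q = 5.54e+04 rad/s; BW = Δω/(2π) = 8817 Hz.

(a) f₀ = 1399 Hz  (b) Q = 0.1586  (c) BW = 8817 Hz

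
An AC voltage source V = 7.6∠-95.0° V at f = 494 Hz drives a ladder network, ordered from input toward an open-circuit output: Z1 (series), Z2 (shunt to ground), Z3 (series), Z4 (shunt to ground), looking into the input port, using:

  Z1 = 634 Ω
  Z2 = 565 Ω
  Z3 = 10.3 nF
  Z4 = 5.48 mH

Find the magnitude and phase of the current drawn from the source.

Step 1 — Angular frequency: ω = 2π·f = 2π·494 = 3104 rad/s.
Step 2 — Component impedances:
  Z1: Z = R = 634 Ω
  Z2: Z = R = 565 Ω
  Z3: Z = 1/(jωC) = -j/(ω·C) = 0 - j3.128e+04 Ω
  Z4: Z = jωL = j·3104·0.00548 = 0 + j17.01 Ω
Step 3 — Ladder network (open output): work backward from the far end, alternating series and parallel combinations. Z_in = 1199 - j10.21 Ω = 1199∠-0.5° Ω.
Step 4 — Source phasor: V = 7.6∠-95.0° V = -0.6624 - j7.571 V.
Step 5 — Ohm's law: I = V / Z_total = (-0.6624 - j7.571) / (1199 - j10.21) = -0.0004987 - j0.00632 A.
Step 6 — Convert to polar: |I| = 0.006339 A, ∠I = -94.5°.

I = 0.006339∠-94.5° A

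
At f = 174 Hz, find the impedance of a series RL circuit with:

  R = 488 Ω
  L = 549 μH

Step 1 — Angular frequency: ω = 2π·f = 2π·174 = 1093 rad/s.
Step 2 — Component impedances:
  R: Z = R = 488 Ω
  L: Z = jωL = j·1093·0.000549 = 0 + j0.6002 Ω
Step 3 — Series combination: Z_total = R + L = 488 + j0.6002 Ω = 488∠0.1° Ω.

Z = 488 + j0.6002 Ω = 488∠0.1° Ω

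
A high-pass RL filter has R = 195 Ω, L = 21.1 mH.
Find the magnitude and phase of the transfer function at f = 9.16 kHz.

Step 1 — Angular frequency: ω = 2π·9160 = 5.755e+04 rad/s.
Step 2 — Transfer function: H(jω) = jωL/(R + jωL).
Step 3 — Numerator jωL = j·1214; denominator R + jωL = 195 + j1214.
Step 4 — H = 0.9749 + j0.1565.
Step 5 — Magnitude: |H| = 0.9874 (-0.1 dB); phase: φ = 9.1°.

|H| = 0.9874 (-0.1 dB), φ = 9.1°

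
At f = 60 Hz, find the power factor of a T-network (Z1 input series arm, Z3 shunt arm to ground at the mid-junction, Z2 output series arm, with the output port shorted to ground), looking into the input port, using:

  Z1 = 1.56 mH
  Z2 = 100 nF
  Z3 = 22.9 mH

Step 1 — Angular frequency: ω = 2π·f = 2π·60 = 377 rad/s.
Step 2 — Component impedances:
  Z1: Z = jωL = j·377·0.00156 = 0 + j0.5881 Ω
  Z2: Z = 1/(jωC) = -j/(ω·C) = 0 - j2.653e+04 Ω
  Z3: Z = jωL = j·377·0.0229 = 0 + j8.633 Ω
Step 3 — With the output port shorted to ground, the output series arm Z2 runs from the junction to ground; the shunt arm Z3 also runs from the junction to ground. They appear in parallel: Z3 || Z2 = 0 + j8.636 Ω.
Step 4 — Series with input arm Z1: Z_in = Z1 + (Z3 || Z2) = 0 + j9.224 Ω = 9.224∠90.0° Ω.
Step 5 — Power factor: PF = cos(φ) = Re(Z)/|Z| = 0/9.224 = 0.
Step 6 — Type: Im(Z) = 9.224 ⇒ lagging (phase φ = 90.0°).

PF = 0 (lagging, φ = 90.0°)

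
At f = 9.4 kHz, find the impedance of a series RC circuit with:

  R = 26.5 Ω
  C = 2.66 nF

Step 1 — Angular frequency: ω = 2π·f = 2π·9400 = 5.906e+04 rad/s.
Step 2 — Component impedances:
  R: Z = R = 26.5 Ω
  C: Z = 1/(jωC) = -j/(ω·C) = 0 - j6365 Ω
Step 3 — Series combination: Z_total = R + C = 26.5 - j6365 Ω = 6365∠-89.8° Ω.

Z = 26.5 - j6365 Ω = 6365∠-89.8° Ω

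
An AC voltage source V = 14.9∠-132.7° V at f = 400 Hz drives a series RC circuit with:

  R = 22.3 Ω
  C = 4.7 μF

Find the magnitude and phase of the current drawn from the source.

Step 1 — Angular frequency: ω = 2π·f = 2π·400 = 2513 rad/s.
Step 2 — Component impedances:
  R: Z = R = 22.3 Ω
  C: Z = 1/(jωC) = -j/(ω·C) = 0 - j84.66 Ω
Step 3 — Series combination: Z_total = R + C = 22.3 - j84.66 Ω = 87.54∠-75.2° Ω.
Step 4 — Source phasor: V = 14.9∠-132.7° V = -10.1 - j10.95 V.
Step 5 — Ohm's law: I = V / Z_total = (-10.1 - j10.95) / (22.3 - j84.66) = 0.09155 - j0.1435 A.
Step 6 — Convert to polar: |I| = 0.1702 A, ∠I = -57.5°.

I = 0.1702∠-57.5° A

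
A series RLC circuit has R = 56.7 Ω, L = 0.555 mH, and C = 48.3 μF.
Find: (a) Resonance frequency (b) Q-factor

Step 1 — Resonance condition Im(Z)=0 gives ω₀ = 1/√(LC).
Step 2 — ω₀ = 1/√(0.000555·4.83e-05) = 6108 rad/s.
Step 3 — f₀ = ω₀/(2π) = 972.1 Hz.
Step 4 — Series Q: Q = ω₀L/R = 6108·0.000555/56.7 = 0.05978.

(a) f₀ = 972.1 Hz  (b) Q = 0.05978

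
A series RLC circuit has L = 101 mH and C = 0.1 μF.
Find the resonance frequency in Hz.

Step 1 — Resonance condition Im(Z)=0 gives ω₀ = 1/√(LC).
Step 2 — ω₀ = 1/√(0.101·1e-07) = 9950 rad/s.
Step 3 — f₀ = ω₀/(2π) = 1584 Hz.

f₀ = 1584 Hz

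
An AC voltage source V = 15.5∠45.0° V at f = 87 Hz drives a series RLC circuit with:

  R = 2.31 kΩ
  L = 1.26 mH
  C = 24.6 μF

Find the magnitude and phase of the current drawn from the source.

Step 1 — Angular frequency: ω = 2π·f = 2π·87 = 546.6 rad/s.
Step 2 — Component impedances:
  R: Z = R = 2310 Ω
  L: Z = jωL = j·546.6·0.00126 = 0 + j0.6888 Ω
  C: Z = 1/(jωC) = -j/(ω·C) = 0 - j74.36 Ω
Step 3 — Series combination: Z_total = R + L + C = 2310 - j73.68 Ω = 2311∠-1.8° Ω.
Step 4 — Source phasor: V = 15.5∠45.0° V = 10.96 + j10.96 V.
Step 5 — Ohm's law: I = V / Z_total = (10.96 + j10.96) / (2310 - j73.68) = 0.004589 + j0.004891 A.
Step 6 — Convert to polar: |I| = 0.006707 A, ∠I = 46.8°.

I = 0.006707∠46.8° A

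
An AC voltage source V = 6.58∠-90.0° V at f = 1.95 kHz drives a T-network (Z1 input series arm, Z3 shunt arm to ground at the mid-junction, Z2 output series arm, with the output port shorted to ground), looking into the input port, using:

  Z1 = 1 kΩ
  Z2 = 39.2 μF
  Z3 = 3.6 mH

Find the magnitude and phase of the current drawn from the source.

Step 1 — Angular frequency: ω = 2π·f = 2π·1950 = 1.225e+04 rad/s.
Step 2 — Component impedances:
  Z1: Z = R = 1000 Ω
  Z2: Z = 1/(jωC) = -j/(ω·C) = 0 - j2.082 Ω
  Z3: Z = jωL = j·1.225e+04·0.0036 = 0 + j44.11 Ω
Step 3 — With the output port shorted to ground, the output series arm Z2 runs from the junction to ground; the shunt arm Z3 also runs from the junction to ground. They appear in parallel: Z3 || Z2 = 0 - j2.185 Ω.
Step 4 — Series with input arm Z1: Z_in = Z1 + (Z3 || Z2) = 1000 - j2.185 Ω = 1000∠-0.1° Ω.
Step 5 — Source phasor: V = 6.58∠-90.0° V = 0 - j6.58 V.
Step 6 — Ohm's law: I = V / Z_total = (0 - j6.58) / (1000 - j2.185) = 1.438e-05 - j0.00658 A.
Step 7 — Convert to polar: |I| = 0.00658 A, ∠I = -89.9°.

I = 0.00658∠-89.9° A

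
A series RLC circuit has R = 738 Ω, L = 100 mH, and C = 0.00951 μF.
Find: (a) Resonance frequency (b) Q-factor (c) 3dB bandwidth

Step 1 — Resonance condition Im(Z)=0 gives ω₀ = 1/√(LC).
Step 2 — ω₀ = 1/√(0.1·9.51e-09) = 3.243e+04 rad/s.
Step 3 — f₀ = ω₀/(2π) = 5161 Hz.
Step 4 — Series Q: Q = ω₀L/R = 3.243e+04·0.1/738 = 4.394.
Step 5 — 3dB bandwidth: Δω = ω₀/Q = 7380 rad/s; BW = Δω/(2π) = 1175 Hz.

(a) f₀ = 5161 Hz  (b) Q = 4.394  (c) BW = 1175 Hz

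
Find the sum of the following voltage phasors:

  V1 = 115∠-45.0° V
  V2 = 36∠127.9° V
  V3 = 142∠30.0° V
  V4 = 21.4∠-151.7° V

Step 1 — Convert each phasor to rectangular form:
  V1 = 115·(cos(-45.0°) + j·sin(-45.0°)) = 81.32 - j81.32 V
  V2 = 36·(cos(127.9°) + j·sin(127.9°)) = -22.11 + j28.41 V
  V3 = 142·(cos(30.0°) + j·sin(30.0°)) = 123 + j71 V
  V4 = 21.4·(cos(-151.7°) + j·sin(-151.7°)) = -18.84 - j10.15 V
Step 2 — Sum components: V_total = 163.3 + j7.944 V.
Step 3 — Convert to polar: |V_total| = 163.5 V, ∠V_total = 2.8°.

V_total = 163.5∠2.8° V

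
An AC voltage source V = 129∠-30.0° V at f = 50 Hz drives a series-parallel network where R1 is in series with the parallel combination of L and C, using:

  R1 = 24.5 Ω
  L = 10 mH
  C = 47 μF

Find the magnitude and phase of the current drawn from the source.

Step 1 — Angular frequency: ω = 2π·f = 2π·50 = 314.2 rad/s.
Step 2 — Component impedances:
  R1: Z = R = 24.5 Ω
  L: Z = jωL = j·314.2·0.01 = 0 + j3.142 Ω
  C: Z = 1/(jωC) = -j/(ω·C) = 0 - j67.73 Ω
Step 3 — Parallel branch: L || C = 1/(1/L + 1/C) = 0 + j3.294 Ω.
Step 4 — Series with R1: Z_total = R1 + (L || C) = 24.5 + j3.294 Ω = 24.72∠7.7° Ω.
Step 5 — Source phasor: V = 129∠-30.0° V = 111.7 - j64.5 V.
Step 6 — Ohm's law: I = V / Z_total = (111.7 - j64.5) / (24.5 + j3.294) = 4.131 - j3.188 A.
Step 7 — Convert to polar: |I| = 5.218 A, ∠I = -37.7°.

I = 5.218∠-37.7° A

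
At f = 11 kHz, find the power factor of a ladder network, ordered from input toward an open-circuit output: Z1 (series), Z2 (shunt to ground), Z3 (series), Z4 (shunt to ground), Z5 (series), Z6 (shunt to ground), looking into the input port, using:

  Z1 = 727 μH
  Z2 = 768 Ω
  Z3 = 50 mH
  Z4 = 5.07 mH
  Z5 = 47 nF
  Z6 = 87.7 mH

Step 1 — Angular frequency: ω = 2π·f = 2π·1.1e+04 = 6.912e+04 rad/s.
Step 2 — Component impedances:
  Z1: Z = jωL = j·6.912e+04·0.000727 = 0 + j50.25 Ω
  Z2: Z = R = 768 Ω
  Z3: Z = jωL = j·6.912e+04·0.05 = 0 + j3456 Ω
  Z4: Z = jωL = j·6.912e+04·0.00507 = 0 + j350.4 Ω
  Z5: Z = 1/(jωC) = -j/(ω·C) = 0 - j307.8 Ω
  Z6: Z = jωL = j·6.912e+04·0.0877 = 0 + j6061 Ω
Step 3 — Ladder network (open output): work backward from the far end, alternating series and parallel combinations. Z_in = 737.6 + j199.9 Ω = 764.2∠15.2° Ω.
Step 4 — Power factor: PF = cos(φ) = Re(Z)/|Z| = 737.6/764.2 = 0.9652.
Step 5 — Type: Im(Z) = 199.9 ⇒ lagging (phase φ = 15.2°).

PF = 0.9652 (lagging, φ = 15.2°)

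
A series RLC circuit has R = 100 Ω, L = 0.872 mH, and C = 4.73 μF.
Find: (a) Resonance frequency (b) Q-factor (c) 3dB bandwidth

Step 1 — Resonance: ω₀ = 1/√(LC) = 1/√(0.000872·4.73e-06) = 1.557e+04 rad/s.
Step 2 — f₀ = ω₀/(2π) = 2478 Hz.
Step 3 — Series Q: Q = ω₀L/R = 1.557e+04·0.000872/100 = 0.1358.
Step 4 — Bandwidth: Δω = ω₀/Q = 1.147e+05 rad/s; BW = Δω/(2π) = 1.825e+04 Hz.

(a) f₀ = 2478 Hz  (b) Q = 0.1358  (c) BW = 1.825e+04 Hz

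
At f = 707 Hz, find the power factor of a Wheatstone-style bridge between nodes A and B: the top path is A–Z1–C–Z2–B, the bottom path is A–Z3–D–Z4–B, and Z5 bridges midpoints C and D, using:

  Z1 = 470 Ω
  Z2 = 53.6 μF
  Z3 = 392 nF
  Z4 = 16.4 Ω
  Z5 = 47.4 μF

Step 1 — Angular frequency: ω = 2π·f = 2π·707 = 4442 rad/s.
Step 2 — Component impedances:
  Z1: Z = R = 470 Ω
  Z2: Z = 1/(jωC) = -j/(ω·C) = 0 - j4.2 Ω
  Z3: Z = 1/(jωC) = -j/(ω·C) = 0 - j574.3 Ω
  Z4: Z = R = 16.4 Ω
  Z5: Z = 1/(jωC) = -j/(ω·C) = 0 - j4.749 Ω
Step 3 — Bridge requires nodal analysis (the Z5 bridge couples midpoints C and D, so the two paths cannot be reduced to a simple series/parallel combination). Setting node B to ground and injecting 1 A at node A, the 3-node admittance system at A, C, D solves to V_A = Z_AB = 284.1 - j232 Ω = 366.8∠-39.2° Ω.
Step 4 — Power factor: PF = cos(φ) = Re(Z)/|Z| = 284.1/366.8 = 0.7745.
Step 5 — Type: Im(Z) = -232 ⇒ leading (phase φ = -39.2°).

PF = 0.7745 (leading, φ = -39.2°)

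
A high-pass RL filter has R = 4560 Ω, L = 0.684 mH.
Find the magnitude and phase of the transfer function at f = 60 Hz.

Step 1 — Angular frequency: ω = 2π·60 = 377 rad/s.
Step 2 — Transfer function: H(jω) = jωL/(R + jωL).
Step 3 — Numerator jωL = j·0.2579; denominator R + jωL = 4560 + j0.2579.
Step 4 — H = 3.198e-09 + j5.655e-05.
Step 5 — Magnitude: |H| = 5.655e-05 (-85.0 dB); phase: φ = 90.0°.

|H| = 5.655e-05 (-85.0 dB), φ = 90.0°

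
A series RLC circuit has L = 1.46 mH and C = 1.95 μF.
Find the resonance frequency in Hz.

Step 1 — Resonance condition Im(Z)=0 gives ω₀ = 1/√(LC).
Step 2 — ω₀ = 1/√(0.00146·1.95e-06) = 1.874e+04 rad/s.
Step 3 — f₀ = ω₀/(2π) = 2983 Hz.

f₀ = 2983 Hz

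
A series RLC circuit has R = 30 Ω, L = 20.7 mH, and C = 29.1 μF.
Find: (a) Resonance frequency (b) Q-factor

Step 1 — Resonance condition Im(Z)=0 gives ω₀ = 1/√(LC).
Step 2 — ω₀ = 1/√(0.0207·2.91e-05) = 1288 rad/s.
Step 3 — f₀ = ω₀/(2π) = 205.1 Hz.
Step 4 — Series Q: Q = ω₀L/R = 1288·0.0207/30 = 0.889.

(a) f₀ = 205.1 Hz  (b) Q = 0.889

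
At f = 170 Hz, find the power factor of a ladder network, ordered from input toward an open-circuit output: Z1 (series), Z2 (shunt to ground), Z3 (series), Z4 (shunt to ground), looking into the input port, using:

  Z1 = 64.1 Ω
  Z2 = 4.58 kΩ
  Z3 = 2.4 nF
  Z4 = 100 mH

Step 1 — Angular frequency: ω = 2π·f = 2π·170 = 1068 rad/s.
Step 2 — Component impedances:
  Z1: Z = R = 64.1 Ω
  Z2: Z = R = 4580 Ω
  Z3: Z = 1/(jωC) = -j/(ω·C) = 0 - j3.901e+05 Ω
  Z4: Z = jωL = j·1068·0.1 = 0 + j106.8 Ω
Step 3 — Ladder network (open output): work backward from the far end, alternating series and parallel combinations. Z_in = 4643 - j53.78 Ω = 4644∠-0.7° Ω.
Step 4 — Power factor: PF = cos(φ) = Re(Z)/|Z| = 4643.5/4643.8 = 0.9999.
Step 5 — Type: Im(Z) = -53.78 ⇒ leading (phase φ = -0.7°).

PF = 0.9999 (leading, φ = -0.7°)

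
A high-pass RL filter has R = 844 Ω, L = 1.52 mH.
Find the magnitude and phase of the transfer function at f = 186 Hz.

Step 1 — Angular frequency: ω = 2π·186 = 1169 rad/s.
Step 2 — Transfer function: H(jω) = jωL/(R + jωL).
Step 3 — Numerator jωL = j·1.776; denominator R + jωL = 844 + j1.776.
Step 4 — H = 4.43e-06 + j0.002105.
Step 5 — Magnitude: |H| = 0.002105 (-53.5 dB); phase: φ = 89.9°.

|H| = 0.002105 (-53.5 dB), φ = 89.9°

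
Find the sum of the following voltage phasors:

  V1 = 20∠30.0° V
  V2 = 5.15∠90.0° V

Step 1 — Convert each phasor to rectangular form:
  V1 = 20·(cos(30.0°) + j·sin(30.0°)) = 17.32 + j10 V
  V2 = 5.15·(cos(90.0°) + j·sin(90.0°)) = 0 + j5.15 V
Step 2 — Sum components: V_total = 17.32 + j15.15 V.
Step 3 — Convert to polar: |V_total| = 23.01 V, ∠V_total = 41.2°.

V_total = 23.01∠41.2° V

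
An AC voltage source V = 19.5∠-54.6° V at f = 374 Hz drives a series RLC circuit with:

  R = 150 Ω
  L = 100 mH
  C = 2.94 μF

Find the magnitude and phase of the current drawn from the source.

Step 1 — Angular frequency: ω = 2π·f = 2π·374 = 2350 rad/s.
Step 2 — Component impedances:
  R: Z = R = 150 Ω
  L: Z = jωL = j·2350·0.1 = 0 + j235 Ω
  C: Z = 1/(jωC) = -j/(ω·C) = 0 - j144.7 Ω
Step 3 — Series combination: Z_total = R + L + C = 150 + j90.25 Ω = 175.1∠31.0° Ω.
Step 4 — Source phasor: V = 19.5∠-54.6° V = 11.3 - j15.89 V.
Step 5 — Ohm's law: I = V / Z_total = (11.3 - j15.89) / (150 + j90.25) = 0.008482 - j0.1111 A.
Step 6 — Convert to polar: |I| = 0.1114 A, ∠I = -85.6°.

I = 0.1114∠-85.6° A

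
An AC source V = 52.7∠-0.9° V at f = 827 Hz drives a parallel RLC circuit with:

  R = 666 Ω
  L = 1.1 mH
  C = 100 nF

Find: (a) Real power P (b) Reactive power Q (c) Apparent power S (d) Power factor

Step 1 — Angular frequency: ω = 2π·f = 2π·827 = 5196 rad/s.
Step 2 — Component impedances:
  R: Z = R = 666 Ω
  L: Z = jωL = j·5196·0.0011 = 0 + j5.716 Ω
  C: Z = 1/(jωC) = -j/(ω·C) = 0 - j1924 Ω
Step 3 — Parallel combination: 1/Z_total = 1/R + 1/L + 1/C; Z_total = 0.04934 + j5.732 Ω = 5.733∠89.5° Ω.
Step 4 — Source phasor: V = 52.7∠-0.9° V = 52.69 - j0.8278 V.
Step 5 — Current: I = V / Z = -0.06527 - j9.193 A = 9.193∠-90.4° A.
Step 6 — Complex power: S = V·I* = 4.17 + j484.5 VA.
Step 7 — Real power: P = Re(S) = 4.17 W.
Step 8 — Reactive power: Q = Im(S) = 484.5 VAR.
Step 9 — Apparent power: |S| = 484.5 VA.
Step 10 — Power factor: PF = P/|S| = 0.008608 (lagging).

(a) P = 4.17 W  (b) Q = 484.5 VAR  (c) S = 484.5 VA  (d) PF = 0.008608 (lagging)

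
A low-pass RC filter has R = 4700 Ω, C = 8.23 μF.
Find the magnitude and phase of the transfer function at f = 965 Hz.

Step 1 — Angular frequency: ω = 2π·965 = 6063 rad/s.
Step 2 — Transfer function: H(jω) = 1/(1 + jωRC).
Step 3 — Denominator: 1 + jωRC = 1 + j·6063·4700·8.23e-06 = 1 + j234.5.
Step 4 — H = 1.818e-05 - j0.004264.
Step 5 — Magnitude: |H| = 0.004264 (-47.4 dB); phase: φ = -89.8°.

|H| = 0.004264 (-47.4 dB), φ = -89.8°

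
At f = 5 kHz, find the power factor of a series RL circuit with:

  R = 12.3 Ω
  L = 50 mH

Step 1 — Angular frequency: ω = 2π·f = 2π·5000 = 3.142e+04 rad/s.
Step 2 — Component impedances:
  R: Z = R = 12.3 Ω
  L: Z = jωL = j·3.142e+04·0.05 = 0 + j1571 Ω
Step 3 — Series combination: Z_total = R + L = 12.3 + j1571 Ω = 1571∠89.6° Ω.
Step 4 — Power factor: PF = cos(φ) = Re(Z)/|Z| = 12.3/1570.8 = 0.00783.
Step 5 — Type: Im(Z) = 1571 ⇒ lagging (phase φ = 89.6°).

PF = 0.00783 (lagging, φ = 89.6°)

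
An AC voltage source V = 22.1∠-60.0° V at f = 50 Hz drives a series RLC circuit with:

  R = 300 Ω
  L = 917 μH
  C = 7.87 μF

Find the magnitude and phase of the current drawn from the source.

Step 1 — Angular frequency: ω = 2π·f = 2π·50 = 314.2 rad/s.
Step 2 — Component impedances:
  R: Z = R = 300 Ω
  L: Z = jωL = j·314.2·0.000917 = 0 + j0.2881 Ω
  C: Z = 1/(jωC) = -j/(ω·C) = 0 - j404.5 Ω
Step 3 — Series combination: Z_total = R + L + C = 300 - j404.2 Ω = 503.3∠-53.4° Ω.
Step 4 — Source phasor: V = 22.1∠-60.0° V = 11.05 - j19.14 V.
Step 5 — Ohm's law: I = V / Z_total = (11.05 - j19.14) / (300 - j404.2) = 0.04362 - j0.005035 A.
Step 6 — Convert to polar: |I| = 0.04391 A, ∠I = -6.6°.

I = 0.04391∠-6.6° A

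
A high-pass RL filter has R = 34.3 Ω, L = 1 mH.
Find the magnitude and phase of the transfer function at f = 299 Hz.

Step 1 — Angular frequency: ω = 2π·299 = 1879 rad/s.
Step 2 — Transfer function: H(jω) = jωL/(R + jωL).
Step 3 — Numerator jωL = j·1.879; denominator R + jωL = 34.3 + j1.879.
Step 4 — H = 0.002991 + j0.05461.
Step 5 — Magnitude: |H| = 0.05469 (-25.2 dB); phase: φ = 86.9°.

|H| = 0.05469 (-25.2 dB), φ = 86.9°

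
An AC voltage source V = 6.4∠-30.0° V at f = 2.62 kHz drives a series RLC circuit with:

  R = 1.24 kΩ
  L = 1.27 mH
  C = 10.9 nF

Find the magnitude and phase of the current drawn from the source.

Step 1 — Angular frequency: ω = 2π·f = 2π·2620 = 1.646e+04 rad/s.
Step 2 — Component impedances:
  R: Z = R = 1240 Ω
  L: Z = jωL = j·1.646e+04·0.00127 = 0 + j20.91 Ω
  C: Z = 1/(jωC) = -j/(ω·C) = 0 - j5573 Ω
Step 3 — Series combination: Z_total = R + L + C = 1240 - j5552 Ω = 5689∠-77.4° Ω.
Step 4 — Source phasor: V = 6.4∠-30.0° V = 5.543 - j3.2 V.
Step 5 — Ohm's law: I = V / Z_total = (5.543 - j3.2) / (1240 - j5552) = 0.0007613 + j0.0008282 A.
Step 6 — Convert to polar: |I| = 0.001125 A, ∠I = 47.4°.

I = 0.001125∠47.4° A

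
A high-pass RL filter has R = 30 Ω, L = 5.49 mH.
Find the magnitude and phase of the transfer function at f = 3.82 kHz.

Step 1 — Angular frequency: ω = 2π·3820 = 2.4e+04 rad/s.
Step 2 — Transfer function: H(jω) = jωL/(R + jωL).
Step 3 — Numerator jωL = j·131.8; denominator R + jωL = 30 + j131.8.
Step 4 — H = 0.9507 + j0.2165.
Step 5 — Magnitude: |H| = 0.975 (-0.2 dB); phase: φ = 12.8°.

|H| = 0.975 (-0.2 dB), φ = 12.8°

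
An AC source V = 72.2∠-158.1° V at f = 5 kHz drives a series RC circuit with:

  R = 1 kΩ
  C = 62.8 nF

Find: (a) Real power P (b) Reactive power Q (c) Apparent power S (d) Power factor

Step 1 — Angular frequency: ω = 2π·f = 2π·5000 = 3.142e+04 rad/s.
Step 2 — Component impedances:
  R: Z = R = 1000 Ω
  C: Z = 1/(jωC) = -j/(ω·C) = 0 - j506.9 Ω
Step 3 — Series combination: Z_total = R + C = 1000 - j506.9 Ω = 1121∠-26.9° Ω.
Step 4 — Source phasor: V = 72.2∠-158.1° V = -66.99 - j26.93 V.
Step 5 — Current: I = V / Z = -0.04244 - j0.04844 A = 0.0644∠-131.2° A.
Step 6 — Complex power: S = V·I* = 4.147 - j2.102 VA.
Step 7 — Real power: P = Re(S) = 4.147 W.
Step 8 — Reactive power: Q = Im(S) = -2.102 VAR.
Step 9 — Apparent power: |S| = 4.65 VA.
Step 10 — Power factor: PF = P/|S| = 0.892 (leading).

(a) P = 4.147 W  (b) Q = -2.102 VAR  (c) S = 4.65 VA  (d) PF = 0.892 (leading)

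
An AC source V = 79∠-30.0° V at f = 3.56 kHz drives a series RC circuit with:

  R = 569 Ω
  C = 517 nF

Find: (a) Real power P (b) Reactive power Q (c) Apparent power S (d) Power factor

Step 1 — Angular frequency: ω = 2π·f = 2π·3560 = 2.237e+04 rad/s.
Step 2 — Component impedances:
  R: Z = R = 569 Ω
  C: Z = 1/(jωC) = -j/(ω·C) = 0 - j86.47 Ω
Step 3 — Series combination: Z_total = R + C = 569 - j86.47 Ω = 575.5∠-8.6° Ω.
Step 4 — Source phasor: V = 79∠-30.0° V = 68.42 - j39.5 V.
Step 5 — Current: I = V / Z = 0.1278 - j0.04999 A = 0.1373∠-21.4° A.
Step 6 — Complex power: S = V·I* = 10.72 - j1.629 VA.
Step 7 — Real power: P = Re(S) = 10.72 W.
Step 8 — Reactive power: Q = Im(S) = -1.629 VAR.
Step 9 — Apparent power: |S| = 10.84 VA.
Step 10 — Power factor: PF = P/|S| = 0.9886 (leading).

(a) P = 10.72 W  (b) Q = -1.629 VAR  (c) S = 10.84 VA  (d) PF = 0.9886 (leading)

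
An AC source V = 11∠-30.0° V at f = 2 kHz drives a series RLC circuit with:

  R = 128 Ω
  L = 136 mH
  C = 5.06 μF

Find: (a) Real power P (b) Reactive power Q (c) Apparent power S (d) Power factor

Step 1 — Angular frequency: ω = 2π·f = 2π·2000 = 1.257e+04 rad/s.
Step 2 — Component impedances:
  R: Z = R = 128 Ω
  L: Z = jωL = j·1.257e+04·0.136 = 0 + j1709 Ω
  C: Z = 1/(jωC) = -j/(ω·C) = 0 - j15.73 Ω
Step 3 — Series combination: Z_total = R + L + C = 128 + j1693 Ω = 1698∠85.7° Ω.
Step 4 — Source phasor: V = 11∠-30.0° V = 9.526 - j5.5 V.
Step 5 — Current: I = V / Z = -0.002807 - j0.005838 A = 0.006478∠-115.7° A.
Step 6 — Complex power: S = V·I* = 0.005371 + j0.07105 VA.
Step 7 — Real power: P = Re(S) = 0.005371 W.
Step 8 — Reactive power: Q = Im(S) = 0.07105 VAR.
Step 9 — Apparent power: |S| = 0.07125 VA.
Step 10 — Power factor: PF = P/|S| = 0.07538 (lagging).

(a) P = 0.005371 W  (b) Q = 0.07105 VAR  (c) S = 0.07125 VA  (d) PF = 0.07538 (lagging)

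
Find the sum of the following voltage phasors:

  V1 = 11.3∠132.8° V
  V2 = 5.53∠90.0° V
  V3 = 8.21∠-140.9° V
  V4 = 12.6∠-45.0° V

Step 1 — Convert each phasor to rectangular form:
  V1 = 11.3·(cos(132.8°) + j·sin(132.8°)) = -7.678 + j8.291 V
  V2 = 5.53·(cos(90.0°) + j·sin(90.0°)) = 0 + j5.53 V
  V3 = 8.21·(cos(-140.9°) + j·sin(-140.9°)) = -6.371 - j5.178 V
  V4 = 12.6·(cos(-45.0°) + j·sin(-45.0°)) = 8.91 - j8.91 V
Step 2 — Sum components: V_total = -5.139 - j0.2662 V.
Step 3 — Convert to polar: |V_total| = 5.146 V, ∠V_total = -177.0°.

V_total = 5.146∠-177.0° V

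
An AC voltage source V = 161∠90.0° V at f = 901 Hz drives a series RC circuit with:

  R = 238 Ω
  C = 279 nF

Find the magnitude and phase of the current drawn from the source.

Step 1 — Angular frequency: ω = 2π·f = 2π·901 = 5661 rad/s.
Step 2 — Component impedances:
  R: Z = R = 238 Ω
  C: Z = 1/(jωC) = -j/(ω·C) = 0 - j633.1 Ω
Step 3 — Series combination: Z_total = R + C = 238 - j633.1 Ω = 676.4∠-69.4° Ω.
Step 4 — Source phasor: V = 161∠90.0° V = 0 + j161 V.
Step 5 — Ohm's law: I = V / Z_total = (0 + j161) / (238 - j633.1) = -0.2228 + j0.08376 A.
Step 6 — Convert to polar: |I| = 0.238 A, ∠I = 159.4°.

I = 0.238∠159.4° A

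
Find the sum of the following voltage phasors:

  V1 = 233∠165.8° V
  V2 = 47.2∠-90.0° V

Step 1 — Convert each phasor to rectangular form:
  V1 = 233·(cos(165.8°) + j·sin(165.8°)) = -225.9 + j57.16 V
  V2 = 47.2·(cos(-90.0°) + j·sin(-90.0°)) = 0 - j47.2 V
Step 2 — Sum components: V_total = -225.9 + j9.957 V.
Step 3 — Convert to polar: |V_total| = 226.1 V, ∠V_total = 177.5°.

V_total = 226.1∠177.5° V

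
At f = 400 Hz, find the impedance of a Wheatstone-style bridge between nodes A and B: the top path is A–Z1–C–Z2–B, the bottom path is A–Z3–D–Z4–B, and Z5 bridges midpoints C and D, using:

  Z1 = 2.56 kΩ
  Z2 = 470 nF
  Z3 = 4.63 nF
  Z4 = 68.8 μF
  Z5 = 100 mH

Step 1 — Angular frequency: ω = 2π·f = 2π·400 = 2513 rad/s.
Step 2 — Component impedances:
  Z1: Z = R = 2560 Ω
  Z2: Z = 1/(jωC) = -j/(ω·C) = 0 - j846.6 Ω
  Z3: Z = 1/(jωC) = -j/(ω·C) = 0 - j8.594e+04 Ω
  Z4: Z = 1/(jωC) = -j/(ω·C) = 0 - j5.783 Ω
  Z5: Z = jωL = j·2513·0.1 = 0 + j251.3 Ω
Step 3 — Bridge requires nodal analysis (the Z5 bridge couples midpoints C and D, so the two paths cannot be reduced to a simple series/parallel combination). Setting node B to ground and injecting 1 A at node A, the 3-node admittance system at A, C, D solves to V_A = Z_AB = 2579 + j270.2 Ω = 2593∠6.0° Ω.

Z = 2579 + j270.2 Ω = 2593∠6.0° Ω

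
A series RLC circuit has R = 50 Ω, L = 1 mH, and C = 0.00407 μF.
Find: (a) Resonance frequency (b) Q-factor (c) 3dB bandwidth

Step 1 — Resonance: ω₀ = 1/√(LC) = 1/√(0.001·4.07e-09) = 4.957e+05 rad/s.
Step 2 — f₀ = ω₀/(2π) = 7.889e+04 Hz.
Step 3 — Series Q: Q = ω₀L/R = 4.957e+05·0.001/50 = 9.914.
Step 4 — Bandwidth: Δω = ω₀/Q = 5e+04 rad/s; BW = Δω/(2π) = 7958 Hz.

(a) f₀ = 7.889e+04 Hz  (b) Q = 9.914  (c) BW = 7958 Hz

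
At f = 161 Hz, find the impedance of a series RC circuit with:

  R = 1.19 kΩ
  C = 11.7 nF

Step 1 — Angular frequency: ω = 2π·f = 2π·161 = 1012 rad/s.
Step 2 — Component impedances:
  R: Z = R = 1190 Ω
  C: Z = 1/(jωC) = -j/(ω·C) = 0 - j8.449e+04 Ω
Step 3 — Series combination: Z_total = R + C = 1190 - j8.449e+04 Ω = 8.45e+04∠-89.2° Ω.

Z = 1190 - j8.449e+04 Ω = 8.45e+04∠-89.2° Ω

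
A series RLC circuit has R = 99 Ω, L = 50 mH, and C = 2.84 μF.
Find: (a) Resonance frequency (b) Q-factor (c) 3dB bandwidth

Step 1 — Resonance: ω₀ = 1/√(LC) = 1/√(0.05·2.84e-06) = 2654 rad/s.
Step 2 — f₀ = ω₀/(2π) = 422.4 Hz.
Step 3 — Series Q: Q = ω₀L/R = 2654·0.05/99 = 1.34.
Step 4 — Bandwidth: Δω = ω₀/Q = 1980 rad/s; BW = Δω/(2π) = 315.1 Hz.

(a) f₀ = 422.4 Hz  (b) Q = 1.34  (c) BW = 315.1 Hz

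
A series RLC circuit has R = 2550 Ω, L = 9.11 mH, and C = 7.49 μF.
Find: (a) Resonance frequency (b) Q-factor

Step 1 — Resonance condition Im(Z)=0 gives ω₀ = 1/√(LC).
Step 2 — ω₀ = 1/√(0.00911·7.49e-06) = 3828 rad/s.
Step 3 — f₀ = ω₀/(2π) = 609.3 Hz.
Step 4 — Series Q: Q = ω₀L/R = 3828·0.00911/2550 = 0.01368.

(a) f₀ = 609.3 Hz  (b) Q = 0.01368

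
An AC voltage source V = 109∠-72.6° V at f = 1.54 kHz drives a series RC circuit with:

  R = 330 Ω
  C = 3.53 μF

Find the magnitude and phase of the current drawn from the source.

Step 1 — Angular frequency: ω = 2π·f = 2π·1540 = 9676 rad/s.
Step 2 — Component impedances:
  R: Z = R = 330 Ω
  C: Z = 1/(jωC) = -j/(ω·C) = 0 - j29.28 Ω
Step 3 — Series combination: Z_total = R + C = 330 - j29.28 Ω = 331.3∠-5.1° Ω.
Step 4 — Source phasor: V = 109∠-72.6° V = 32.6 - j104 V.
Step 5 — Ohm's law: I = V / Z_total = (32.6 - j104) / (330 - j29.28) = 0.1257 - j0.304 A.
Step 6 — Convert to polar: |I| = 0.329 A, ∠I = -67.5°.

I = 0.329∠-67.5° A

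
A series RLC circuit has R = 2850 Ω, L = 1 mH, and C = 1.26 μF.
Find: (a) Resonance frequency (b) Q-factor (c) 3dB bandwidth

Step 1 — Resonance: ω₀ = 1/√(LC) = 1/√(0.001·1.26e-06) = 2.817e+04 rad/s.
Step 2 — f₀ = ω₀/(2π) = 4484 Hz.
Step 3 — Series Q: Q = ω₀L/R = 2.817e+04·0.001/2850 = 0.009885.
Step 4 — Bandwidth: Δω = ω₀/Q = 2.85e+06 rad/s; BW = Δω/(2π) = 4.536e+05 Hz.

(a) f₀ = 4484 Hz  (b) Q = 0.009885  (c) BW = 4.536e+05 Hz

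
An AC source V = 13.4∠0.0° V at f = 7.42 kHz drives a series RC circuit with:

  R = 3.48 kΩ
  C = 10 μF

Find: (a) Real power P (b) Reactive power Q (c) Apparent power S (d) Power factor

Step 1 — Angular frequency: ω = 2π·f = 2π·7420 = 4.662e+04 rad/s.
Step 2 — Component impedances:
  R: Z = R = 3480 Ω
  C: Z = 1/(jωC) = -j/(ω·C) = 0 - j2.145 Ω
Step 3 — Series combination: Z_total = R + C = 3480 - j2.145 Ω = 3480∠-0.0° Ω.
Step 4 — Source phasor: V = 13.4∠0.0° V = 13.4 V.
Step 5 — Current: I = V / Z = 0.003851 + j2.373e-06 A = 0.003851∠0.0° A.
Step 6 — Complex power: S = V·I* = 0.0516 - j3.18e-05 VA.
Step 7 — Real power: P = Re(S) = 0.0516 W.
Step 8 — Reactive power: Q = Im(S) = -3.18e-05 VAR.
Step 9 — Apparent power: |S| = 0.0516 VA.
Step 10 — Power factor: PF = P/|S| = 1 (leading).

(a) P = 0.0516 W  (b) Q = -3.18e-05 VAR  (c) S = 0.0516 VA  (d) PF = 1 (leading)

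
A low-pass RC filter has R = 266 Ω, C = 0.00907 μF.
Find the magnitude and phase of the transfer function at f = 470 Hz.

Step 1 — Angular frequency: ω = 2π·470 = 2953 rad/s.
Step 2 — Transfer function: H(jω) = 1/(1 + jωRC).
Step 3 — Denominator: 1 + jωRC = 1 + j·2953·266·9.07e-09 = 1 + j0.007125.
Step 4 — H = 0.9999 - j0.007124.
Step 5 — Magnitude: |H| = 1 (-0.0 dB); phase: φ = -0.4°.

|H| = 1 (-0.0 dB), φ = -0.4°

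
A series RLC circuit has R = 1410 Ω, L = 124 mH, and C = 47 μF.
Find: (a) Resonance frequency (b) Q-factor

Step 1 — Resonance condition Im(Z)=0 gives ω₀ = 1/√(LC).
Step 2 — ω₀ = 1/√(0.124·4.7e-05) = 414.2 rad/s.
Step 3 — f₀ = ω₀/(2π) = 65.93 Hz.
Step 4 — Series Q: Q = ω₀L/R = 414.2·0.124/1410 = 0.03643.

(a) f₀ = 65.93 Hz  (b) Q = 0.03643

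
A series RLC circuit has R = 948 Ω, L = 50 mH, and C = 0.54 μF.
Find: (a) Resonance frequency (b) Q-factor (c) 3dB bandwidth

Step 1 — Resonance: ω₀ = 1/√(LC) = 1/√(0.05·5.4e-07) = 6086 rad/s.
Step 2 — f₀ = ω₀/(2π) = 968.6 Hz.
Step 3 — Series Q: Q = ω₀L/R = 6086·0.05/948 = 0.321.
Step 4 — Bandwidth: Δω = ω₀/Q = 1.896e+04 rad/s; BW = Δω/(2π) = 3018 Hz.

(a) f₀ = 968.6 Hz  (b) Q = 0.321  (c) BW = 3018 Hz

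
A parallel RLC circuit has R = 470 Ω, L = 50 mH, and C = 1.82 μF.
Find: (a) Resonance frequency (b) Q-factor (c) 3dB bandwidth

Step 1 — Resonance: ω₀ = 1/√(LC) = 1/√(0.05·1.82e-06) = 3315 rad/s.
Step 2 — f₀ = ω₀/(2π) = 527.6 Hz.
Step 3 — Parallel Q: Q = R/(ω₀L) = 470/(3315·0.05) = 2.836.
Step 4 — Bandwidth: Δω = ω₀/Q = 1169 rad/s; BW = Δω/(2π) = 186.1 Hz.

(a) f₀ = 527.6 Hz  (b) Q = 2.836  (c) BW = 186.1 Hz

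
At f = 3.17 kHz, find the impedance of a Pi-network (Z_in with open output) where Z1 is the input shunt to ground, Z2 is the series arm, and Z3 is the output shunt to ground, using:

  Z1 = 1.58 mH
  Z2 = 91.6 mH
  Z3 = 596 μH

Step 1 — Angular frequency: ω = 2π·f = 2π·3170 = 1.992e+04 rad/s.
Step 2 — Component impedances:
  Z1: Z = jωL = j·1.992e+04·0.00158 = 0 + j31.47 Ω
  Z2: Z = jωL = j·1.992e+04·0.0916 = 0 + j1824 Ω
  Z3: Z = jωL = j·1.992e+04·0.000596 = 0 + j11.87 Ω
Step 3 — With open output, the series arm Z2 and the output shunt Z3 appear in series to ground: Z2 + Z3 = 0 + j1836 Ω.
Step 4 — Parallel with input shunt Z1: Z_in = Z1 || (Z2 + Z3) = 0 + j30.94 Ω = 30.94∠90.0° Ω.

Z = 0 + j30.94 Ω = 30.94∠90.0° Ω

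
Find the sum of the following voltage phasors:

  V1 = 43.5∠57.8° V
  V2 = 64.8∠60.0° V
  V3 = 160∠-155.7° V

Step 1 — Convert each phasor to rectangular form:
  V1 = 43.5·(cos(57.8°) + j·sin(57.8°)) = 23.18 + j36.81 V
  V2 = 64.8·(cos(60.0°) + j·sin(60.0°)) = 32.4 + j56.12 V
  V3 = 160·(cos(-155.7°) + j·sin(-155.7°)) = -145.8 - j65.84 V
Step 2 — Sum components: V_total = -90.24 + j27.09 V.
Step 3 — Convert to polar: |V_total| = 94.22 V, ∠V_total = 163.3°.

V_total = 94.22∠163.3° V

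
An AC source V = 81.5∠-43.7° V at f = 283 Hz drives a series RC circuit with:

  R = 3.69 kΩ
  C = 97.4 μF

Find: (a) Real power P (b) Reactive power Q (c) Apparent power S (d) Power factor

Step 1 — Angular frequency: ω = 2π·f = 2π·283 = 1778 rad/s.
Step 2 — Component impedances:
  R: Z = R = 3690 Ω
  C: Z = 1/(jωC) = -j/(ω·C) = 0 - j5.774 Ω
Step 3 — Series combination: Z_total = R + C = 3690 - j5.774 Ω = 3690∠-0.1° Ω.
Step 4 — Source phasor: V = 81.5∠-43.7° V = 58.92 - j56.31 V.
Step 5 — Current: I = V / Z = 0.01599 - j0.01523 A = 0.02209∠-43.6° A.
Step 6 — Complex power: S = V·I* = 1.8 - j0.002817 VA.
Step 7 — Real power: P = Re(S) = 1.8 W.
Step 8 — Reactive power: Q = Im(S) = -0.002817 VAR.
Step 9 — Apparent power: |S| = 1.8 VA.
Step 10 — Power factor: PF = P/|S| = 1 (leading).

(a) P = 1.8 W  (b) Q = -0.002817 VAR  (c) S = 1.8 VA  (d) PF = 1 (leading)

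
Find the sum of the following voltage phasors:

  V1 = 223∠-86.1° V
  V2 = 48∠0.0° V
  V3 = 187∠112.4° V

Step 1 — Convert each phasor to rectangular form:
  V1 = 223·(cos(-86.1°) + j·sin(-86.1°)) = 15.17 - j222.5 V
  V2 = 48·(cos(0.0°) + j·sin(0.0°)) = 48 V
  V3 = 187·(cos(112.4°) + j·sin(112.4°)) = -71.26 + j172.9 V
Step 2 — Sum components: V_total = -8.093 - j49.59 V.
Step 3 — Convert to polar: |V_total| = 50.25 V, ∠V_total = -99.3°.

V_total = 50.25∠-99.3° V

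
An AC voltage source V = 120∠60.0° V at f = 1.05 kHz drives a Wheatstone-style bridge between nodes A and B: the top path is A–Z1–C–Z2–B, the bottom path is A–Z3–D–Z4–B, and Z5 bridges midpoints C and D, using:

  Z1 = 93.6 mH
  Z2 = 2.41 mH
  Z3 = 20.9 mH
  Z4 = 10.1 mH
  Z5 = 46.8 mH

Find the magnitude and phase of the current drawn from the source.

Step 1 — Angular frequency: ω = 2π·f = 2π·1050 = 6597 rad/s.
Step 2 — Component impedances:
  Z1: Z = jωL = j·6597·0.0936 = 0 + j617.5 Ω
  Z2: Z = jωL = j·6597·0.00241 = 0 + j15.9 Ω
  Z3: Z = jωL = j·6597·0.0209 = 0 + j137.9 Ω
  Z4: Z = jωL = j·6597·0.0101 = 0 + j66.63 Ω
  Z5: Z = jωL = j·6597·0.0468 = 0 + j308.8 Ω
Step 3 — Bridge requires nodal analysis (the Z5 bridge couples midpoints C and D, so the two paths cannot be reduced to a simple series/parallel combination). Setting node B to ground and injecting 1 A at node A, the 3-node admittance system at A, C, D solves to V_A = Z_AB = 0 + j149 Ω = 149∠90.0° Ω.
Step 4 — Source phasor: V = 120∠60.0° V = 60 + j103.9 V.
Step 5 — Ohm's law: I = V / Z_total = (60 + j103.9) / (0 + j149) = 0.6977 - j0.4028 A.
Step 6 — Convert to polar: |I| = 0.8056 A, ∠I = -30.0°.

I = 0.8056∠-30.0° A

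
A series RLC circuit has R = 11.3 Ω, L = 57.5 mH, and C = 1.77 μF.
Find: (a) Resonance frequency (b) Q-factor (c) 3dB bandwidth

Step 1 — Resonance condition Im(Z)=0 gives ω₀ = 1/√(LC).
Step 2 — ω₀ = 1/√(0.0575·1.77e-06) = 3135 rad/s.
Step 3 — f₀ = ω₀/(2π) = 498.9 Hz.
Step 4 — Series Q: Q = ω₀L/R = 3135·0.0575/11.3 = 15.95.
Step 5 — 3dB bandwidth: Δω = ω₀/Q = 196.5 rad/s; BW = Δω/(2π) = 31.28 Hz.

(a) f₀ = 498.9 Hz  (b) Q = 15.95  (c) BW = 31.28 Hz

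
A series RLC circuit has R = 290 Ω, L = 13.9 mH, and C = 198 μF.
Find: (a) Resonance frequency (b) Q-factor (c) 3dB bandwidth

Step 1 — Resonance condition Im(Z)=0 gives ω₀ = 1/√(LC).
Step 2 — ω₀ = 1/√(0.0139·0.000198) = 602.8 rad/s.
Step 3 — f₀ = ω₀/(2π) = 95.94 Hz.
Step 4 — Series Q: Q = ω₀L/R = 602.8·0.0139/290 = 0.02889.
Step 5 — 3dB bandwidth: Δω = ω₀/Q = 2.086e+04 rad/s; BW = Δω/(2π) = 3320 Hz.

(a) f₀ = 95.94 Hz  (b) Q = 0.02889  (c) BW = 3320 Hz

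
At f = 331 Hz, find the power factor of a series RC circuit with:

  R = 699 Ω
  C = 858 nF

Step 1 — Angular frequency: ω = 2π·f = 2π·331 = 2080 rad/s.
Step 2 — Component impedances:
  R: Z = R = 699 Ω
  C: Z = 1/(jωC) = -j/(ω·C) = 0 - j560.4 Ω
Step 3 — Series combination: Z_total = R + C = 699 - j560.4 Ω = 895.9∠-38.7° Ω.
Step 4 — Power factor: PF = cos(φ) = Re(Z)/|Z| = 699/895.9 = 0.7802.
Step 5 — Type: Im(Z) = -560.4 ⇒ leading (phase φ = -38.7°).

PF = 0.7802 (leading, φ = -38.7°)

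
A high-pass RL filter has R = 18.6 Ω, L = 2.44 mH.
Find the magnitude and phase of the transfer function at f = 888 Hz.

Step 1 — Angular frequency: ω = 2π·888 = 5579 rad/s.
Step 2 — Transfer function: H(jω) = jωL/(R + jωL).
Step 3 — Numerator jωL = j·13.61; denominator R + jωL = 18.6 + j13.61.
Step 4 — H = 0.3488 + j0.4766.
Step 5 — Magnitude: |H| = 0.5906 (-4.6 dB); phase: φ = 53.8°.

|H| = 0.5906 (-4.6 dB), φ = 53.8°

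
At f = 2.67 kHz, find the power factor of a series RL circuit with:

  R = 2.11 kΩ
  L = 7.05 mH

Step 1 — Angular frequency: ω = 2π·f = 2π·2670 = 1.678e+04 rad/s.
Step 2 — Component impedances:
  R: Z = R = 2110 Ω
  L: Z = jωL = j·1.678e+04·0.00705 = 0 + j118.3 Ω
Step 3 — Series combination: Z_total = R + L = 2110 + j118.3 Ω = 2113∠3.2° Ω.
Step 4 — Power factor: PF = cos(φ) = Re(Z)/|Z| = 2110/2113.3 = 0.9984.
Step 5 — Type: Im(Z) = 118.3 ⇒ lagging (phase φ = 3.2°).

PF = 0.9984 (lagging, φ = 3.2°)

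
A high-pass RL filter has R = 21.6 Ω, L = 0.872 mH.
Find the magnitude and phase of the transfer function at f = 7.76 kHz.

Step 1 — Angular frequency: ω = 2π·7760 = 4.876e+04 rad/s.
Step 2 — Transfer function: H(jω) = jωL/(R + jωL).
Step 3 — Numerator jωL = j·42.52; denominator R + jωL = 21.6 + j42.52.
Step 4 — H = 0.7948 + j0.4038.
Step 5 — Magnitude: |H| = 0.8915 (-1.0 dB); phase: φ = 26.9°.

|H| = 0.8915 (-1.0 dB), φ = 26.9°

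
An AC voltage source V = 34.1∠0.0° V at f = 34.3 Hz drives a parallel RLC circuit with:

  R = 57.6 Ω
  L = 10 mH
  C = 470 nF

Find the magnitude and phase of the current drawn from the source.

Step 1 — Angular frequency: ω = 2π·f = 2π·34.3 = 215.5 rad/s.
Step 2 — Component impedances:
  R: Z = R = 57.6 Ω
  L: Z = jωL = j·215.5·0.01 = 0 + j2.155 Ω
  C: Z = 1/(jωC) = -j/(ω·C) = 0 - j9873 Ω
Step 3 — Parallel combination: 1/Z_total = 1/R + 1/L + 1/C; Z_total = 0.08056 + j2.153 Ω = 2.154∠87.9° Ω.
Step 4 — Source phasor: V = 34.1∠0.0° V = 34.1 V.
Step 5 — Ohm's law: I = V / Z_total = (34.1) / (0.08056 + j2.153) = 0.592 - j15.82 A.
Step 6 — Convert to polar: |I| = 15.83 A, ∠I = -87.9°.

I = 15.83∠-87.9° A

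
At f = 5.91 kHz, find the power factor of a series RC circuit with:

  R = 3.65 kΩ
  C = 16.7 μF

Step 1 — Angular frequency: ω = 2π·f = 2π·5910 = 3.713e+04 rad/s.
Step 2 — Component impedances:
  R: Z = R = 3650 Ω
  C: Z = 1/(jωC) = -j/(ω·C) = 0 - j1.613 Ω
Step 3 — Series combination: Z_total = R + C = 3650 - j1.613 Ω = 3650∠-0.0° Ω.
Step 4 — Power factor: PF = cos(φ) = Re(Z)/|Z| = 3650/3650 = 1.
Step 5 — Type: Im(Z) = -1.613 ⇒ leading (phase φ = -0.0°).

PF = 1 (leading, φ = -0.0°)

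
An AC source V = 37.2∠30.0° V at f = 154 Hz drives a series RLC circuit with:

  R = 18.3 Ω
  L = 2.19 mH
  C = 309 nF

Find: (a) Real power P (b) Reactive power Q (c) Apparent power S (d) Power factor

Step 1 — Angular frequency: ω = 2π·f = 2π·154 = 967.6 rad/s.
Step 2 — Component impedances:
  R: Z = R = 18.3 Ω
  L: Z = jωL = j·967.6·0.00219 = 0 + j2.119 Ω
  C: Z = 1/(jωC) = -j/(ω·C) = 0 - j3345 Ω
Step 3 — Series combination: Z_total = R + L + C = 18.3 - j3342 Ω = 3343∠-89.7° Ω.
Step 4 — Source phasor: V = 37.2∠30.0° V = 32.22 + j18.6 V.
Step 5 — Current: I = V / Z = -0.005512 + j0.009669 A = 0.01113∠119.7° A.
Step 6 — Complex power: S = V·I* = 0.002267 - j0.414 VA.
Step 7 — Real power: P = Re(S) = 0.002267 W.
Step 8 — Reactive power: Q = Im(S) = -0.414 VAR.
Step 9 — Apparent power: |S| = 0.414 VA.
Step 10 — Power factor: PF = P/|S| = 0.005475 (leading).

(a) P = 0.002267 W  (b) Q = -0.414 VAR  (c) S = 0.414 VA  (d) PF = 0.005475 (leading)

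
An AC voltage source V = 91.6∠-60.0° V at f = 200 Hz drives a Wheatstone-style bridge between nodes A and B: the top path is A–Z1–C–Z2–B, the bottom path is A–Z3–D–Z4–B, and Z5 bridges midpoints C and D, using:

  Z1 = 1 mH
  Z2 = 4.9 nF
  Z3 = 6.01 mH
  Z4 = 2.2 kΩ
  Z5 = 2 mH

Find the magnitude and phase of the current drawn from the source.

Step 1 — Angular frequency: ω = 2π·f = 2π·200 = 1257 rad/s.
Step 2 — Component impedances:
  Z1: Z = jωL = j·1257·0.001 = 0 + j1.257 Ω
  Z2: Z = 1/(jωC) = -j/(ω·C) = 0 - j1.624e+05 Ω
  Z3: Z = jωL = j·1257·0.00601 = 0 + j7.552 Ω
  Z4: Z = R = 2200 Ω
  Z5: Z = jωL = j·1257·0.002 = 0 + j2.513 Ω
Step 3 — Bridge requires nodal analysis (the Z5 bridge couples midpoints C and D, so the two paths cannot be reduced to a simple series/parallel combination). Setting node B to ground and injecting 1 A at node A, the 3-node admittance system at A, C, D solves to V_A = Z_AB = 2200 - j27.28 Ω = 2200∠-0.7° Ω.
Step 4 — Source phasor: V = 91.6∠-60.0° V = 45.8 - j79.33 V.
Step 5 — Ohm's law: I = V / Z_total = (45.8 - j79.33) / (2200 - j27.28) = 0.02127 - j0.0358 A.
Step 6 — Convert to polar: |I| = 0.04164 A, ∠I = -59.3°.

I = 0.04164∠-59.3° A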